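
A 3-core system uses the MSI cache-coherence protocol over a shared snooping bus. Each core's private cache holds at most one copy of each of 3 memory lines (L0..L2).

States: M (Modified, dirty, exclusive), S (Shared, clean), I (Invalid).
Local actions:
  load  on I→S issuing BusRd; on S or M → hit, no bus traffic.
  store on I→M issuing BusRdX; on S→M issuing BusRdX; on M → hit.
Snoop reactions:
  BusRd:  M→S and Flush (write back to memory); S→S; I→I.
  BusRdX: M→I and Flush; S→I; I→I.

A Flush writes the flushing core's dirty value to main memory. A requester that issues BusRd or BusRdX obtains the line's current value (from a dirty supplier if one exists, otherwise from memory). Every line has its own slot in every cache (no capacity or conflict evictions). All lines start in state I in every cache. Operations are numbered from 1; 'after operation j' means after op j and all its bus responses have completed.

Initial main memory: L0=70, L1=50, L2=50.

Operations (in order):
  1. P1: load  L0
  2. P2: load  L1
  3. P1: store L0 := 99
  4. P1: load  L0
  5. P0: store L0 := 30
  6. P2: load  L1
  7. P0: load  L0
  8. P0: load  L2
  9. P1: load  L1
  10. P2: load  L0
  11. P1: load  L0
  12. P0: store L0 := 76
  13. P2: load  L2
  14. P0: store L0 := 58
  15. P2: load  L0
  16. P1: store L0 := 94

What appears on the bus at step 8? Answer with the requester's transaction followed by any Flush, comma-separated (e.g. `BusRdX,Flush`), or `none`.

  op1 P1: load  L0 → I/S/I on L0; bus BusRd; mem=70
  op2 P2: load  L1 → I/I/S on L1; bus BusRd; mem=50
  op3 P1: store L0 := 99 → I/M/I on L0; bus BusRdX; mem=70
  op4 P1: load  L0 → I/M/I on L0; bus (none); mem=70
  op5 P0: store L0 := 30 → M/I/I on L0; bus BusRdX Flush; mem=99
  op6 P2: load  L1 → I/I/S on L1; bus (none); mem=50
  op7 P0: load  L0 → M/I/I on L0; bus (none); mem=99
  op8 P0: load  L2 → S/I/I on L2; bus BusRd; mem=50
  op9 P1: load  L1 → I/S/S on L1; bus BusRd; mem=50
  op10 P2: load  L0 → S/I/S on L0; bus BusRd Flush; mem=30
  op11 P1: load  L0 → S/S/S on L0; bus BusRd; mem=30
  op12 P0: store L0 := 76 → M/I/I on L0; bus BusRdX; mem=30
  op13 P2: load  L2 → S/I/S on L2; bus BusRd; mem=50
  op14 P0: store L0 := 58 → M/I/I on L0; bus (none); mem=30
  op15 P2: load  L0 → S/I/S on L0; bus BusRd Flush; mem=58
  op16 P1: store L0 := 94 → I/M/I on L0; bus BusRdX; mem=58

bus = BusRd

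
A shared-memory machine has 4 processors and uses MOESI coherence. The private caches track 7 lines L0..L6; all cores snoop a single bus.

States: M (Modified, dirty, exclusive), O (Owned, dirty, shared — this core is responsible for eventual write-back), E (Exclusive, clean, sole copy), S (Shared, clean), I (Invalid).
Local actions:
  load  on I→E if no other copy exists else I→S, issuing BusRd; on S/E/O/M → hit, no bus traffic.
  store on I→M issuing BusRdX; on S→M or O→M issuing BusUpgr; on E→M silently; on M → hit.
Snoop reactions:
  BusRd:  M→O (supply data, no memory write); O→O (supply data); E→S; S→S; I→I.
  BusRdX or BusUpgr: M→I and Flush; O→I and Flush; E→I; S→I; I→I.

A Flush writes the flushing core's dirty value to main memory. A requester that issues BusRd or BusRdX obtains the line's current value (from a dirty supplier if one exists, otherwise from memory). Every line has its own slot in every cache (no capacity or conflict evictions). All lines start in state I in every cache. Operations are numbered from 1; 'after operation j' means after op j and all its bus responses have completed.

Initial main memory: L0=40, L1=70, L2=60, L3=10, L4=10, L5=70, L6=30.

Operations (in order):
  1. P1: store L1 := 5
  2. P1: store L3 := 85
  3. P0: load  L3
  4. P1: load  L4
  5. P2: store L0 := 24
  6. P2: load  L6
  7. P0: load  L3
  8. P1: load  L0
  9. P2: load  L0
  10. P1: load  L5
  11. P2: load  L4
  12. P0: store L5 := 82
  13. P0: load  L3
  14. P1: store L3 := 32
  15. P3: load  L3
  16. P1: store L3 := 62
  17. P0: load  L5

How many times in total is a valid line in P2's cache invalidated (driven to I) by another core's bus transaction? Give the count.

[1] P1: store L1 := 5 | P0:I, P1:M(5), P2:I, P3:I | bus: BusRdX
[2] P1: store L3 := 85 | P0:I, P1:M(85), P2:I, P3:I | bus: BusRdX
[3] P0: load  L3 | P0:S(85), P1:O(85), P2:I, P3:I | bus: BusRd
[4] P1: load  L4 | P0:I, P1:E(10), P2:I, P3:I | bus: BusRd
[5] P2: store L0 := 24 | P0:I, P1:I, P2:M(24), P3:I | bus: BusRdX
[6] P2: load  L6 | P0:I, P1:I, P2:E(30), P3:I | bus: BusRd
[7] P0: load  L3 | P0:S(85), P1:O(85), P2:I, P3:I | bus: none
[8] P1: load  L0 | P0:I, P1:S(24), P2:O(24), P3:I | bus: BusRd
[9] P2: load  L0 | P0:I, P1:S(24), P2:O(24), P3:I | bus: none
[10] P1: load  L5 | P0:I, P1:E(70), P2:I, P3:I | bus: BusRd
[11] P2: load  L4 | P0:I, P1:S(10), P2:S(10), P3:I | bus: BusRd
[12] P0: store L5 := 82 | P0:M(82), P1:I, P2:I, P3:I | bus: BusRdX
[13] P0: load  L3 | P0:S(85), P1:O(85), P2:I, P3:I | bus: none
[14] P1: store L3 := 32 | P0:I, P1:M(32), P2:I, P3:I | bus: BusUpgr
[15] P3: load  L3 | P0:I, P1:O(32), P2:I, P3:S(32) | bus: BusRd
[16] P1: store L3 := 62 | P0:I, P1:M(62), P2:I, P3:I | bus: BusUpgr
[17] P0: load  L5 | P0:M(82), P1:I, P2:I, P3:I | bus: none

invalidations = 0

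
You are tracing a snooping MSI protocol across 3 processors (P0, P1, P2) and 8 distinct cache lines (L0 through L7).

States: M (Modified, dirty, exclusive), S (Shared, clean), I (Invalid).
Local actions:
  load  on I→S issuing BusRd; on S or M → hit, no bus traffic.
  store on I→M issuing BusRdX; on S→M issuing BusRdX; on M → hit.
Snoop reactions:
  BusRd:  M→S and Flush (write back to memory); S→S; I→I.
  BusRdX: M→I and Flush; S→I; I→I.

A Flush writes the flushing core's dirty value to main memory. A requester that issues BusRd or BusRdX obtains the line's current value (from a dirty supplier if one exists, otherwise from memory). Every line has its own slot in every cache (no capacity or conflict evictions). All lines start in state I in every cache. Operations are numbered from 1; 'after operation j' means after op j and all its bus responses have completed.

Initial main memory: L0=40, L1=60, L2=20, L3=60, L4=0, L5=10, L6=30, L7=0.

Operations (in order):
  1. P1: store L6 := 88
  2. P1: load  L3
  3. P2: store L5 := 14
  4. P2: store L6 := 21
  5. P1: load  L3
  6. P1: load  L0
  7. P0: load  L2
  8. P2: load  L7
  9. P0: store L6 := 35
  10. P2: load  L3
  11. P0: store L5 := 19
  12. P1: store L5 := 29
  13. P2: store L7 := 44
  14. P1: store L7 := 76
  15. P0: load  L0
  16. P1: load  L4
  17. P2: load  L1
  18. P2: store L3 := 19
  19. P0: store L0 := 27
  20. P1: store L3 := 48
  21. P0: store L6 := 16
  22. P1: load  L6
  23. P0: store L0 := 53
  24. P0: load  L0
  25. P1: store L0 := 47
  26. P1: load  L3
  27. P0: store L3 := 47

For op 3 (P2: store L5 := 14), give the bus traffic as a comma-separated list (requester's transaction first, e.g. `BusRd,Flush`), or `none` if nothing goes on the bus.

bus = BusRdX

  op1 P1: store L6 := 88 → I/M/I on L6; bus BusRdX; mem=30
  op2 P1: load  L3 → I/S/I on L3; bus BusRd; mem=60
  op3 P2: store L5 := 14 → I/I/M on L5; bus BusRdX; mem=10
  op4 P2: store L6 := 21 → I/I/M on L6; bus BusRdX Flush; mem=88
  op5 P1: load  L3 → I/S/I on L3; bus (none); mem=60
  op6 P1: load  L0 → I/S/I on L0; bus BusRd; mem=40
  op7 P0: load  L2 → S/I/I on L2; bus BusRd; mem=20
  op8 P2: load  L7 → I/I/S on L7; bus BusRd; mem=0
  op9 P0: store L6 := 35 → M/I/I on L6; bus BusRdX Flush; mem=21
  op10 P2: load  L3 → I/S/S on L3; bus BusRd; mem=60
  op11 P0: store L5 := 19 → M/I/I on L5; bus BusRdX Flush; mem=14
  op12 P1: store L5 := 29 → I/M/I on L5; bus BusRdX Flush; mem=19
  op13 P2: store L7 := 44 → I/I/M on L7; bus BusRdX; mem=0
  op14 P1: store L7 := 76 → I/M/I on L7; bus BusRdX Flush; mem=44
  op15 P0: load  L0 → S/S/I on L0; bus BusRd; mem=40
  op16 P1: load  L4 → I/S/I on L4; bus BusRd; mem=0
  op17 P2: load  L1 → I/I/S on L1; bus BusRd; mem=60
  op18 P2: store L3 := 19 → I/I/M on L3; bus BusRdX; mem=60
  op19 P0: store L0 := 27 → M/I/I on L0; bus BusRdX; mem=40
  op20 P1: store L3 := 48 → I/M/I on L3; bus BusRdX Flush; mem=19
  op21 P0: store L6 := 16 → M/I/I on L6; bus (none); mem=21
  op22 P1: load  L6 → S/S/I on L6; bus BusRd Flush; mem=16
  op23 P0: store L0 := 53 → M/I/I on L0; bus (none); mem=40
  op24 P0: load  L0 → M/I/I on L0; bus (none); mem=40
  op25 P1: store L0 := 47 → I/M/I on L0; bus BusRdX Flush; mem=53
  op26 P1: load  L3 → I/M/I on L3; bus (none); mem=19
  op27 P0: store L3 := 47 → M/I/I on L3; bus BusRdX Flush; mem=48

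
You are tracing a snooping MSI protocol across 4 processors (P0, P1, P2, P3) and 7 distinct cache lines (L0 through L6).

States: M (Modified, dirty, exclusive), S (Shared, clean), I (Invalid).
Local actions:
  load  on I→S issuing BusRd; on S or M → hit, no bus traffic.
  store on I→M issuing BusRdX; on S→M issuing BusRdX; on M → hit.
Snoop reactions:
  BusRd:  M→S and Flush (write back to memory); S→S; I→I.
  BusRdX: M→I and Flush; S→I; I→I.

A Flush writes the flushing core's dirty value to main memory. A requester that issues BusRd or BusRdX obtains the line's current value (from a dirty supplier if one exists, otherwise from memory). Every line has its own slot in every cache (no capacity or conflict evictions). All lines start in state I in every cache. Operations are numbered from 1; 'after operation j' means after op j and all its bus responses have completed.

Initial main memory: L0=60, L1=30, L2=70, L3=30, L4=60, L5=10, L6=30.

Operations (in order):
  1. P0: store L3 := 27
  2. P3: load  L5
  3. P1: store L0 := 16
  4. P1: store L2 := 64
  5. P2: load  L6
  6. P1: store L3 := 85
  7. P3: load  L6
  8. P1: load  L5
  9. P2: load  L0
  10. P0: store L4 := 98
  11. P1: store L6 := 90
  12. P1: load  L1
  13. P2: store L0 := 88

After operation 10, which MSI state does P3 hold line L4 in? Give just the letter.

step 1: P0: store L3 := 27  ⟶  MIII  (L3)  txn=BusRdX  M[L3]=30
step 2: P3: load  L5  ⟶  IIIS  (L5)  txn=BusRd  M[L5]=10
step 3: P1: store L0 := 16  ⟶  IMII  (L0)  txn=BusRdX  M[L0]=60
step 4: P1: store L2 := 64  ⟶  IMII  (L2)  txn=BusRdX  M[L2]=70
step 5: P2: load  L6  ⟶  IISI  (L6)  txn=BusRd  M[L6]=30
step 6: P1: store L3 := 85  ⟶  IMII  (L3)  txn=BusRdX+Flush  M[L3]=27
step 7: P3: load  L6  ⟶  IISS  (L6)  txn=BusRd  M[L6]=30
step 8: P1: load  L5  ⟶  ISIS  (L5)  txn=BusRd  M[L5]=10
step 9: P2: load  L0  ⟶  ISSI  (L0)  txn=BusRd+Flush  M[L0]=16
step 10: P0: store L4 := 98  ⟶  MIII  (L4)  txn=BusRdX  M[L4]=60
step 11: P1: store L6 := 90  ⟶  IMII  (L6)  txn=BusRdX  M[L6]=30
step 12: P1: load  L1  ⟶  ISII  (L1)  txn=BusRd  M[L1]=30
step 13: P2: store L0 := 88  ⟶  IIMI  (L0)  txn=BusRdX  M[L0]=16

state = I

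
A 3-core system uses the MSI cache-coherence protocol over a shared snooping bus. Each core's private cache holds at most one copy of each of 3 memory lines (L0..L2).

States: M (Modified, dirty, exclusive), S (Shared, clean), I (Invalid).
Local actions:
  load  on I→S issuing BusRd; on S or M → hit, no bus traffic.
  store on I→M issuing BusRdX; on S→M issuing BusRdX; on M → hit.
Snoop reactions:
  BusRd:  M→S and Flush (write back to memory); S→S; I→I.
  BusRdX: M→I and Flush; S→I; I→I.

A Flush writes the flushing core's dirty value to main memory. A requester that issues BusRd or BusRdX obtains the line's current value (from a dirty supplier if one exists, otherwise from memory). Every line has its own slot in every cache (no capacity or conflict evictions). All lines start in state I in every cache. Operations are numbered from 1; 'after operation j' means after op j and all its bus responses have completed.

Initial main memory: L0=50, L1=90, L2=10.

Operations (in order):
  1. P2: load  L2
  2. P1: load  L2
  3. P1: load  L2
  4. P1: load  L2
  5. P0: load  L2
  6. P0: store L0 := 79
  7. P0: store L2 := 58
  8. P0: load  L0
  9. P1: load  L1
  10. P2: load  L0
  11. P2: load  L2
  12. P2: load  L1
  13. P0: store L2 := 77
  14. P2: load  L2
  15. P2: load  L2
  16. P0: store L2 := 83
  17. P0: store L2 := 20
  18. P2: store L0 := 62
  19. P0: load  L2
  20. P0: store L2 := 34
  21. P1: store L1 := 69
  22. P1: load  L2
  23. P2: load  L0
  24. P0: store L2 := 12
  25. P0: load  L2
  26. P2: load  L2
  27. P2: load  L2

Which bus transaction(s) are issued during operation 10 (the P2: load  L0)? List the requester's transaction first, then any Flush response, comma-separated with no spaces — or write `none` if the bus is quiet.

bus = BusRd,Flush

1. P2: load  L2  bus=[BusRd]  L2: P0=I P1=I P2=S  mem[L2]=10
2. P1: load  L2  bus=[BusRd]  L2: P0=I P1=S P2=S  mem[L2]=10
3. P1: load  L2  bus=[-]  L2: P0=I P1=S P2=S  mem[L2]=10
4. P1: load  L2  bus=[-]  L2: P0=I P1=S P2=S  mem[L2]=10
5. P0: load  L2  bus=[BusRd]  L2: P0=S P1=S P2=S  mem[L2]=10
6. P0: store L0 := 79  bus=[BusRdX]  L0: P0=M P1=I P2=I  mem[L0]=50
7. P0: store L2 := 58  bus=[BusRdX]  L2: P0=M P1=I P2=I  mem[L2]=10
8. P0: load  L0  bus=[-]  L0: P0=M P1=I P2=I  mem[L0]=50
9. P1: load  L1  bus=[BusRd]  L1: P0=I P1=S P2=I  mem[L1]=90
10. P2: load  L0  bus=[BusRd,Flush]  L0: P0=S P1=I P2=S  mem[L0]=79
11. P2: load  L2  bus=[BusRd,Flush]  L2: P0=S P1=I P2=S  mem[L2]=58
12. P2: load  L1  bus=[BusRd]  L1: P0=I P1=S P2=S  mem[L1]=90
13. P0: store L2 := 77  bus=[BusRdX]  L2: P0=M P1=I P2=I  mem[L2]=58
14. P2: load  L2  bus=[BusRd,Flush]  L2: P0=S P1=I P2=S  mem[L2]=77
15. P2: load  L2  bus=[-]  L2: P0=S P1=I P2=S  mem[L2]=77
16. P0: store L2 := 83  bus=[BusRdX]  L2: P0=M P1=I P2=I  mem[L2]=77
17. P0: store L2 := 20  bus=[-]  L2: P0=M P1=I P2=I  mem[L2]=77
18. P2: store L0 := 62  bus=[BusRdX]  L0: P0=I P1=I P2=M  mem[L0]=79
19. P0: load  L2  bus=[-]  L2: P0=M P1=I P2=I  mem[L2]=77
20. P0: store L2 := 34  bus=[-]  L2: P0=M P1=I P2=I  mem[L2]=77
21. P1: store L1 := 69  bus=[BusRdX]  L1: P0=I P1=M P2=I  mem[L1]=90
22. P1: load  L2  bus=[BusRd,Flush]  L2: P0=S P1=S P2=I  mem[L2]=34
23. P2: load  L0  bus=[-]  L0: P0=I P1=I P2=M  mem[L0]=79
24. P0: store L2 := 12  bus=[BusRdX]  L2: P0=M P1=I P2=I  mem[L2]=34
25. P0: load  L2  bus=[-]  L2: P0=M P1=I P2=I  mem[L2]=34
26. P2: load  L2  bus=[BusRd,Flush]  L2: P0=S P1=I P2=S  mem[L2]=12
27. P2: load  L2  bus=[-]  L2: P0=S P1=I P2=S  mem[L2]=12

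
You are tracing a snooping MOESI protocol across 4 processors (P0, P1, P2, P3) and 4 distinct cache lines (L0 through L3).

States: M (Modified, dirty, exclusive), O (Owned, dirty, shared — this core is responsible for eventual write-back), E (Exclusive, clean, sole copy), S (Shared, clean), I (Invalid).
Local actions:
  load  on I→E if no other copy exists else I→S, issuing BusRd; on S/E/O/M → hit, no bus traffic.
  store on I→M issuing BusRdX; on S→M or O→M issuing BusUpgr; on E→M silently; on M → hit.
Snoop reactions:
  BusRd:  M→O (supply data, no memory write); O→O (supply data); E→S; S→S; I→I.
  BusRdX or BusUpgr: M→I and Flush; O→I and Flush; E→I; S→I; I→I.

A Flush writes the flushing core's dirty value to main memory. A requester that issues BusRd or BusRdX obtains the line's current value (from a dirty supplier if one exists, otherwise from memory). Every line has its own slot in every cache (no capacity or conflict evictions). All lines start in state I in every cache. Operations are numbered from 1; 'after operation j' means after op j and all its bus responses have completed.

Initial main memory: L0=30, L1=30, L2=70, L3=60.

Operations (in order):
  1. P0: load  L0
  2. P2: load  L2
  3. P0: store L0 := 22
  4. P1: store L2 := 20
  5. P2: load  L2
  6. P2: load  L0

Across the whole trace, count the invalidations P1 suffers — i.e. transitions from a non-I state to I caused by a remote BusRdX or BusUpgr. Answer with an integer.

step 1: P0: load  L0  ⟶  EIII  (L0)  txn=BusRd  M[L0]=30
step 2: P2: load  L2  ⟶  IIEI  (L2)  txn=BusRd  M[L2]=70
step 3: P0: store L0 := 22  ⟶  MIII  (L0)  txn=∅  M[L0]=30
step 4: P1: store L2 := 20  ⟶  IMII  (L2)  txn=BusRdX  M[L2]=70
step 5: P2: load  L2  ⟶  IOSI  (L2)  txn=BusRd  M[L2]=70
step 6: P2: load  L0  ⟶  OISI  (L0)  txn=BusRd  M[L0]=30

invalidations = 0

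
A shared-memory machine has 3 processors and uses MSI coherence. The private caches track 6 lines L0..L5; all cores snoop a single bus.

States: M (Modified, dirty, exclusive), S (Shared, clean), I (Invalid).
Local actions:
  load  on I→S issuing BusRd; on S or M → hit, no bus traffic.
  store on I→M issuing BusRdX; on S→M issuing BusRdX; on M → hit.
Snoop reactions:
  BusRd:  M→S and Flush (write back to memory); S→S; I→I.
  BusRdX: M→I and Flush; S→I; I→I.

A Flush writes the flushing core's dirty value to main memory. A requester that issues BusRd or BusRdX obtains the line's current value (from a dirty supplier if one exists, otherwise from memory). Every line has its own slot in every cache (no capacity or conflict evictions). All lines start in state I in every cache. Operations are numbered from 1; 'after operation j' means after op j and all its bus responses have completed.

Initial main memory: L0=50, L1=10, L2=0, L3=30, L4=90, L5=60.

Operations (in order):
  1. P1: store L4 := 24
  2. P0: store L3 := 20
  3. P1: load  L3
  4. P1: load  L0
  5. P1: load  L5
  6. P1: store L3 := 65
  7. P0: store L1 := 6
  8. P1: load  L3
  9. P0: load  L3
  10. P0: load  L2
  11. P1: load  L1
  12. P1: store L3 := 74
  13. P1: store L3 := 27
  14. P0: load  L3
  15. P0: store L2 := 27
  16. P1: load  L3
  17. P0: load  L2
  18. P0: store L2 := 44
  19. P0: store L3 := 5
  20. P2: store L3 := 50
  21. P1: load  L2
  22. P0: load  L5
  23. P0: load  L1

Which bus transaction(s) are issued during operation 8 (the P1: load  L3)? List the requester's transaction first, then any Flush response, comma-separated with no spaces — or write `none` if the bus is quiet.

[1] P1: store L4 := 24 | P0:I, P1:M(24), P2:I | bus: BusRdX
[2] P0: store L3 := 20 | P0:M(20), P1:I, P2:I | bus: BusRdX
[3] P1: load  L3 | P0:S(20), P1:S(20), P2:I | bus: BusRd,Flush
[4] P1: load  L0 | P0:I, P1:S(50), P2:I | bus: BusRd
[5] P1: load  L5 | P0:I, P1:S(60), P2:I | bus: BusRd
[6] P1: store L3 := 65 | P0:I, P1:M(65), P2:I | bus: BusRdX
[7] P0: store L1 := 6 | P0:M(6), P1:I, P2:I | bus: BusRdX
[8] P1: load  L3 | P0:I, P1:M(65), P2:I | bus: none
[9] P0: load  L3 | P0:S(65), P1:S(65), P2:I | bus: BusRd,Flush
[10] P0: load  L2 | P0:S(0), P1:I, P2:I | bus: BusRd
[11] P1: load  L1 | P0:S(6), P1:S(6), P2:I | bus: BusRd,Flush
[12] P1: store L3 := 74 | P0:I, P1:M(74), P2:I | bus: BusRdX
[13] P1: store L3 := 27 | P0:I, P1:M(27), P2:I | bus: none
[14] P0: load  L3 | P0:S(27), P1:S(27), P2:I | bus: BusRd,Flush
[15] P0: store L2 := 27 | P0:M(27), P1:I, P2:I | bus: BusRdX
[16] P1: load  L3 | P0:S(27), P1:S(27), P2:I | bus: none
[17] P0: load  L2 | P0:M(27), P1:I, P2:I | bus: none
[18] P0: store L2 := 44 | P0:M(44), P1:I, P2:I | bus: none
[19] P0: store L3 := 5 | P0:M(5), P1:I, P2:I | bus: BusRdX
[20] P2: store L3 := 50 | P0:I, P1:I, P2:M(50) | bus: BusRdX,Flush
[21] P1: load  L2 | P0:S(44), P1:S(44), P2:I | bus: BusRd,Flush
[22] P0: load  L5 | P0:S(60), P1:S(60), P2:I | bus: BusRd
[23] P0: load  L1 | P0:S(6), P1:S(6), P2:I | bus: none

bus = none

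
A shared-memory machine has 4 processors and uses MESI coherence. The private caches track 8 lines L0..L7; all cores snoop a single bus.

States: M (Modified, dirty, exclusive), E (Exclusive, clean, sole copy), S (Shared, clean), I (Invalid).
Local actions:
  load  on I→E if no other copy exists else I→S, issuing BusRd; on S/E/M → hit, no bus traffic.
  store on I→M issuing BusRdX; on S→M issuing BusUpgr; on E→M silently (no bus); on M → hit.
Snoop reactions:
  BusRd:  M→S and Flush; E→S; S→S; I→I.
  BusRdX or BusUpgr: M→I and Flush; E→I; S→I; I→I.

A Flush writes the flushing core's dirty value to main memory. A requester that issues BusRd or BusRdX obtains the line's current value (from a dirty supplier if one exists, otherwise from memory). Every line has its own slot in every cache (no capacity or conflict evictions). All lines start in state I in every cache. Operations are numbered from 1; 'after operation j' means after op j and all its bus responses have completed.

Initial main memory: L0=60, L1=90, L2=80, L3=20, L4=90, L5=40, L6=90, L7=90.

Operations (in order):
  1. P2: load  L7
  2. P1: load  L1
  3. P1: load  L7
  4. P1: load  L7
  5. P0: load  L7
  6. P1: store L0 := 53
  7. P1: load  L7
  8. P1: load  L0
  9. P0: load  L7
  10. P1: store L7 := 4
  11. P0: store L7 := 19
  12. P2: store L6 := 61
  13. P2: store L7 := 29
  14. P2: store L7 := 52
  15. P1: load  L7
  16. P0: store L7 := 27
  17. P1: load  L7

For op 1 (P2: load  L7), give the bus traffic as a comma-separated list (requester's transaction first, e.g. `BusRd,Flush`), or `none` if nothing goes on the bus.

bus = BusRd

  op1 P2: load  L7 → I/I/E/I on L7; bus BusRd; mem=90
  op2 P1: load  L1 → I/E/I/I on L1; bus BusRd; mem=90
  op3 P1: load  L7 → I/S/S/I on L7; bus BusRd; mem=90
  op4 P1: load  L7 → I/S/S/I on L7; bus (none); mem=90
  op5 P0: load  L7 → S/S/S/I on L7; bus BusRd; mem=90
  op6 P1: store L0 := 53 → I/M/I/I on L0; bus BusRdX; mem=60
  op7 P1: load  L7 → S/S/S/I on L7; bus (none); mem=90
  op8 P1: load  L0 → I/M/I/I on L0; bus (none); mem=60
  op9 P0: load  L7 → S/S/S/I on L7; bus (none); mem=90
  op10 P1: store L7 := 4 → I/M/I/I on L7; bus BusUpgr; mem=90
  op11 P0: store L7 := 19 → M/I/I/I on L7; bus BusRdX Flush; mem=4
  op12 P2: store L6 := 61 → I/I/M/I on L6; bus BusRdX; mem=90
  op13 P2: store L7 := 29 → I/I/M/I on L7; bus BusRdX Flush; mem=19
  op14 P2: store L7 := 52 → I/I/M/I on L7; bus (none); mem=19
  op15 P1: load  L7 → I/S/S/I on L7; bus BusRd Flush; mem=52
  op16 P0: store L7 := 27 → M/I/I/I on L7; bus BusRdX; mem=52
  op17 P1: load  L7 → S/S/I/I on L7; bus BusRd Flush; mem=27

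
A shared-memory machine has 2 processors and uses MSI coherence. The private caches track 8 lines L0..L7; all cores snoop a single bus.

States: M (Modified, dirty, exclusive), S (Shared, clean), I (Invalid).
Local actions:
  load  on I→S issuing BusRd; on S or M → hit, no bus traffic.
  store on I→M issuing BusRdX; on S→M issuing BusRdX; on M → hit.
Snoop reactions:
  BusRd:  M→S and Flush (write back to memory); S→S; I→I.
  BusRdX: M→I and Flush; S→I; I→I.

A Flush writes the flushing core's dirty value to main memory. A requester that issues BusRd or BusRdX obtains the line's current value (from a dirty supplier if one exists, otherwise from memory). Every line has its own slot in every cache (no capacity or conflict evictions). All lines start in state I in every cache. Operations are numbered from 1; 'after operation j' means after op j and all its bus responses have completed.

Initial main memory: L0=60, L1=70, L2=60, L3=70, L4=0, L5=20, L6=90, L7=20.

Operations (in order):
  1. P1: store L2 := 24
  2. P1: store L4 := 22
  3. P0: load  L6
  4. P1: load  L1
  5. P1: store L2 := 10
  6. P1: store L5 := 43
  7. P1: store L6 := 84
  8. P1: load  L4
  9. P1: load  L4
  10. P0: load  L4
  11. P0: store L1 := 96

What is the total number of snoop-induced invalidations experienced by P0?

invalidations = 1

  op1 P1: store L2 := 24 → I/M on L2; bus BusRdX; mem=60
  op2 P1: store L4 := 22 → I/M on L4; bus BusRdX; mem=0
  op3 P0: load  L6 → S/I on L6; bus BusRd; mem=90
  op4 P1: load  L1 → I/S on L1; bus BusRd; mem=70
  op5 P1: store L2 := 10 → I/M on L2; bus (none); mem=60
  op6 P1: store L5 := 43 → I/M on L5; bus BusRdX; mem=20
  op7 P1: store L6 := 84 → I/M on L6; bus BusRdX; mem=90
  op8 P1: load  L4 → I/M on L4; bus (none); mem=0
  op9 P1: load  L4 → I/M on L4; bus (none); mem=0
  op10 P0: load  L4 → S/S on L4; bus BusRd Flush; mem=22
  op11 P0: store L1 := 96 → M/I on L1; bus BusRdX; mem=70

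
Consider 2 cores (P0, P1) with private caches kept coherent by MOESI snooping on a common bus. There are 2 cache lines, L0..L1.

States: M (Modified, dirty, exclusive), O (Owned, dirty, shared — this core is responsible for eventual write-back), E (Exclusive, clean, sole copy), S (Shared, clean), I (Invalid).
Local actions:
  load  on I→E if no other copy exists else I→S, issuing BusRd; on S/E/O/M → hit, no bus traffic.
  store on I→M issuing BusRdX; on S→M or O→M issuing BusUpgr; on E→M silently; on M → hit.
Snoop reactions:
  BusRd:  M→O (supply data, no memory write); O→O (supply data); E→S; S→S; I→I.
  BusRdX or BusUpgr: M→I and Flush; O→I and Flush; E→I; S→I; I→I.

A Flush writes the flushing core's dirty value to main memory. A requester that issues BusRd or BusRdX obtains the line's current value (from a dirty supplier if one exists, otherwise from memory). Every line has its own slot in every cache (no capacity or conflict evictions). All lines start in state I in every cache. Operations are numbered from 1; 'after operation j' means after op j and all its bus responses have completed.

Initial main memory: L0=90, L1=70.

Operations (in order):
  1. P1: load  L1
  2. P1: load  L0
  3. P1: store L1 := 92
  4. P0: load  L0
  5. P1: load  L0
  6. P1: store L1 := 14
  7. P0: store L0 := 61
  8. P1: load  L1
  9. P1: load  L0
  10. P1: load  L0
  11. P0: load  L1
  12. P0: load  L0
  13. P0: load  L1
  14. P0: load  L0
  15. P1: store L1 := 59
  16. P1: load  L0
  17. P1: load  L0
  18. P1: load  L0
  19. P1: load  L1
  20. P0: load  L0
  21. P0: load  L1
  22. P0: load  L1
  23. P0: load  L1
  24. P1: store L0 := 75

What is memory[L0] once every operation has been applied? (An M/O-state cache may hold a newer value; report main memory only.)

1. P1: load  L1  bus=[BusRd]  L1: P0=I P1=E  mem[L1]=70
2. P1: load  L0  bus=[BusRd]  L0: P0=I P1=E  mem[L0]=90
3. P1: store L1 := 92  bus=[-]  L1: P0=I P1=M  mem[L1]=70
4. P0: load  L0  bus=[BusRd]  L0: P0=S P1=S  mem[L0]=90
5. P1: load  L0  bus=[-]  L0: P0=S P1=S  mem[L0]=90
6. P1: store L1 := 14  bus=[-]  L1: P0=I P1=M  mem[L1]=70
7. P0: store L0 := 61  bus=[BusUpgr]  L0: P0=M P1=I  mem[L0]=90
8. P1: load  L1  bus=[-]  L1: P0=I P1=M  mem[L1]=70
9. P1: load  L0  bus=[BusRd]  L0: P0=O P1=S  mem[L0]=90
10. P1: load  L0  bus=[-]  L0: P0=O P1=S  mem[L0]=90
11. P0: load  L1  bus=[BusRd]  L1: P0=S P1=O  mem[L1]=70
12. P0: load  L0  bus=[-]  L0: P0=O P1=S  mem[L0]=90
13. P0: load  L1  bus=[-]  L1: P0=S P1=O  mem[L1]=70
14. P0: load  L0  bus=[-]  L0: P0=O P1=S  mem[L0]=90
15. P1: store L1 := 59  bus=[BusUpgr]  L1: P0=I P1=M  mem[L1]=70
16. P1: load  L0  bus=[-]  L0: P0=O P1=S  mem[L0]=90
17. P1: load  L0  bus=[-]  L0: P0=O P1=S  mem[L0]=90
18. P1: load  L0  bus=[-]  L0: P0=O P1=S  mem[L0]=90
19. P1: load  L1  bus=[-]  L1: P0=I P1=M  mem[L1]=70
20. P0: load  L0  bus=[-]  L0: P0=O P1=S  mem[L0]=90
21. P0: load  L1  bus=[BusRd]  L1: P0=S P1=O  mem[L1]=70
22. P0: load  L1  bus=[-]  L1: P0=S P1=O  mem[L1]=70
23. P0: load  L1  bus=[-]  L1: P0=S P1=O  mem[L1]=70
24. P1: store L0 := 75  bus=[BusUpgr,Flush]  L0: P0=I P1=M  mem[L0]=61

memory[L0] = 61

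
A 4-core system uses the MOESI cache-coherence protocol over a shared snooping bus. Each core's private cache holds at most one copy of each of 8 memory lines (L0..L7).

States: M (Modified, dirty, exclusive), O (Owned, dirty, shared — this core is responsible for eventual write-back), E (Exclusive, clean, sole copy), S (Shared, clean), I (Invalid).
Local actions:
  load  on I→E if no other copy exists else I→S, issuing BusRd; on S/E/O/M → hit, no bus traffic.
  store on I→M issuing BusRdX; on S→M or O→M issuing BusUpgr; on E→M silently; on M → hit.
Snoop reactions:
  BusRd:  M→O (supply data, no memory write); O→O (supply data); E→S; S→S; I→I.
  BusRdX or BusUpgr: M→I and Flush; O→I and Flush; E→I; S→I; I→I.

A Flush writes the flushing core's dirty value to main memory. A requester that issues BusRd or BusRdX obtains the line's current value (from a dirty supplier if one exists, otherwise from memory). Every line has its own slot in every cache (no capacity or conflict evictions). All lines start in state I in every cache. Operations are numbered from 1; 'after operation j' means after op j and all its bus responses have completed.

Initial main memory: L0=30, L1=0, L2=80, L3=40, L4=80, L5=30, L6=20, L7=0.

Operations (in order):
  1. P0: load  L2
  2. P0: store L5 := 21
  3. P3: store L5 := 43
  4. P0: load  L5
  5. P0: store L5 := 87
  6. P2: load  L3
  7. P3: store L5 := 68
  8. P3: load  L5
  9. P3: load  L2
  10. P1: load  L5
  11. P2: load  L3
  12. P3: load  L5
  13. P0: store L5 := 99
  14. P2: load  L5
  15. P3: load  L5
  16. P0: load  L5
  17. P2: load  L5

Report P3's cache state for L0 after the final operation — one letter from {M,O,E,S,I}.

state = I

  op1 P0: load  L2 → E/I/I/I on L2; bus BusRd; mem=80
  op2 P0: store L5 := 21 → M/I/I/I on L5; bus BusRdX; mem=30
  op3 P3: store L5 := 43 → I/I/I/M on L5; bus BusRdX Flush; mem=21
  op4 P0: load  L5 → S/I/I/O on L5; bus BusRd; mem=21
  op5 P0: store L5 := 87 → M/I/I/I on L5; bus BusUpgr Flush; mem=43
  op6 P2: load  L3 → I/I/E/I on L3; bus BusRd; mem=40
  op7 P3: store L5 := 68 → I/I/I/M on L5; bus BusRdX Flush; mem=87
  op8 P3: load  L5 → I/I/I/M on L5; bus (none); mem=87
  op9 P3: load  L2 → S/I/I/S on L2; bus BusRd; mem=80
  op10 P1: load  L5 → I/S/I/O on L5; bus BusRd; mem=87
  op11 P2: load  L3 → I/I/E/I on L3; bus (none); mem=40
  op12 P3: load  L5 → I/S/I/O on L5; bus (none); mem=87
  op13 P0: store L5 := 99 → M/I/I/I on L5; bus BusRdX Flush; mem=68
  op14 P2: load  L5 → O/I/S/I on L5; bus BusRd; mem=68
  op15 P3: load  L5 → O/I/S/S on L5; bus BusRd; mem=68
  op16 P0: load  L5 → O/I/S/S on L5; bus (none); mem=68
  op17 P2: load  L5 → O/I/S/S on L5; bus (none); mem=68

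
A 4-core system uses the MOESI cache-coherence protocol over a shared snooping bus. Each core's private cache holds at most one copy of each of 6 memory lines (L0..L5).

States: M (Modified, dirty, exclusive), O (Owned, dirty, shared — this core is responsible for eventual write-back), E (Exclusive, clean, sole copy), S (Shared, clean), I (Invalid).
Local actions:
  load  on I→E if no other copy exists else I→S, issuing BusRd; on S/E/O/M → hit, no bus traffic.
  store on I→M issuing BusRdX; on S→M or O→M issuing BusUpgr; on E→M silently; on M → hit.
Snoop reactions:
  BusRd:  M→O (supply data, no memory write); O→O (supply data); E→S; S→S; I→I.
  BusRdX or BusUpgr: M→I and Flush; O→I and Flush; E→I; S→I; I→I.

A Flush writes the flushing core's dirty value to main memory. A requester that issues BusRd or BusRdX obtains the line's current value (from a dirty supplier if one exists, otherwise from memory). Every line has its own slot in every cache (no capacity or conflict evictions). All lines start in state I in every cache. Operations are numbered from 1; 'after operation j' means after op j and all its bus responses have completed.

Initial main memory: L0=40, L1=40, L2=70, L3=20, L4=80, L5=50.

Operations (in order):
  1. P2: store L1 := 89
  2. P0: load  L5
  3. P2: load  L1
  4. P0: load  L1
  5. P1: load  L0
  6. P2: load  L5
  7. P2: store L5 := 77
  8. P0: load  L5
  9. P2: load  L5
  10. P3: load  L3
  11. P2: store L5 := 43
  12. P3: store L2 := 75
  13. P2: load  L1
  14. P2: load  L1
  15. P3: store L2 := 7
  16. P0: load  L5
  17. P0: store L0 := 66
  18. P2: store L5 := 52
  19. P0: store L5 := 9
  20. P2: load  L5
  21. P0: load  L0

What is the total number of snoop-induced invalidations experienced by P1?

1. P2: store L1 := 89  bus=[BusRdX]  L1: P0=I P1=I P2=M P3=I  mem[L1]=40
2. P0: load  L5  bus=[BusRd]  L5: P0=E P1=I P2=I P3=I  mem[L5]=50
3. P2: load  L1  bus=[-]  L1: P0=I P1=I P2=M P3=I  mem[L1]=40
4. P0: load  L1  bus=[BusRd]  L1: P0=S P1=I P2=O P3=I  mem[L1]=40
5. P1: load  L0  bus=[BusRd]  L0: P0=I P1=E P2=I P3=I  mem[L0]=40
6. P2: load  L5  bus=[BusRd]  L5: P0=S P1=I P2=S P3=I  mem[L5]=50
7. P2: store L5 := 77  bus=[BusUpgr]  L5: P0=I P1=I P2=M P3=I  mem[L5]=50
8. P0: load  L5  bus=[BusRd]  L5: P0=S P1=I P2=O P3=I  mem[L5]=50
9. P2: load  L5  bus=[-]  L5: P0=S P1=I P2=O P3=I  mem[L5]=50
10. P3: load  L3  bus=[BusRd]  L3: P0=I P1=I P2=I P3=E  mem[L3]=20
11. P2: store L5 := 43  bus=[BusUpgr]  L5: P0=I P1=I P2=M P3=I  mem[L5]=50
12. P3: store L2 := 75  bus=[BusRdX]  L2: P0=I P1=I P2=I P3=M  mem[L2]=70
13. P2: load  L1  bus=[-]  L1: P0=S P1=I P2=O P3=I  mem[L1]=40
14. P2: load  L1  bus=[-]  L1: P0=S P1=I P2=O P3=I  mem[L1]=40
15. P3: store L2 := 7  bus=[-]  L2: P0=I P1=I P2=I P3=M  mem[L2]=70
16. P0: load  L5  bus=[BusRd]  L5: P0=S P1=I P2=O P3=I  mem[L5]=50
17. P0: store L0 := 66  bus=[BusRdX]  L0: P0=M P1=I P2=I P3=I  mem[L0]=40
18. P2: store L5 := 52  bus=[BusUpgr]  L5: P0=I P1=I P2=M P3=I  mem[L5]=50
19. P0: store L5 := 9  bus=[BusRdX,Flush]  L5: P0=M P1=I P2=I P3=I  mem[L5]=52
20. P2: load  L5  bus=[BusRd]  L5: P0=O P1=I P2=S P3=I  mem[L5]=52
21. P0: load  L0  bus=[-]  L0: P0=M P1=I P2=I P3=I  mem[L0]=40

invalidations = 1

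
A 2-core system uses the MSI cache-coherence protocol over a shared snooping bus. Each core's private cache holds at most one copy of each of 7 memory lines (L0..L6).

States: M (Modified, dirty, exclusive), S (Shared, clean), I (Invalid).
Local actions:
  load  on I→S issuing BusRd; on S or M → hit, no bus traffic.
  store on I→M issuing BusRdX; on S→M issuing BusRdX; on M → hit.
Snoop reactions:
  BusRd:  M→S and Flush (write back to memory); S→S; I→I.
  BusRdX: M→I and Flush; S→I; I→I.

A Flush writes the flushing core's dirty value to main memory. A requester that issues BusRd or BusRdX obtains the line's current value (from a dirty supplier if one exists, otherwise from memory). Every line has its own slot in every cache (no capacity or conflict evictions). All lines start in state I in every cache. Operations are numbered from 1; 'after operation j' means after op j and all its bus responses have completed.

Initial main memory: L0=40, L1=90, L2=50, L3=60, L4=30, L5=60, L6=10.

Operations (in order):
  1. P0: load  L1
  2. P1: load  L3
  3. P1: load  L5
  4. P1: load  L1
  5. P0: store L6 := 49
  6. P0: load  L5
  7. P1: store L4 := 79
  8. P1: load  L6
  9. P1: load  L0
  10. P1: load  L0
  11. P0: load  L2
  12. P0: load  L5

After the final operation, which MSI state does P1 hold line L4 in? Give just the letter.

state = M

step 1: P0: load  L1  ⟶  SI  (L1)  txn=BusRd  M[L1]=90
step 2: P1: load  L3  ⟶  IS  (L3)  txn=BusRd  M[L3]=60
step 3: P1: load  L5  ⟶  IS  (L5)  txn=BusRd  M[L5]=60
step 4: P1: load  L1  ⟶  SS  (L1)  txn=BusRd  M[L1]=90
step 5: P0: store L6 := 49  ⟶  MI  (L6)  txn=BusRdX  M[L6]=10
step 6: P0: load  L5  ⟶  SS  (L5)  txn=BusRd  M[L5]=60
step 7: P1: store L4 := 79  ⟶  IM  (L4)  txn=BusRdX  M[L4]=30
step 8: P1: load  L6  ⟶  SS  (L6)  txn=BusRd+Flush  M[L6]=49
step 9: P1: load  L0  ⟶  IS  (L0)  txn=BusRd  M[L0]=40
step 10: P1: load  L0  ⟶  IS  (L0)  txn=∅  M[L0]=40
step 11: P0: load  L2  ⟶  SI  (L2)  txn=BusRd  M[L2]=50
step 12: P0: load  L5  ⟶  SS  (L5)  txn=∅  M[L5]=60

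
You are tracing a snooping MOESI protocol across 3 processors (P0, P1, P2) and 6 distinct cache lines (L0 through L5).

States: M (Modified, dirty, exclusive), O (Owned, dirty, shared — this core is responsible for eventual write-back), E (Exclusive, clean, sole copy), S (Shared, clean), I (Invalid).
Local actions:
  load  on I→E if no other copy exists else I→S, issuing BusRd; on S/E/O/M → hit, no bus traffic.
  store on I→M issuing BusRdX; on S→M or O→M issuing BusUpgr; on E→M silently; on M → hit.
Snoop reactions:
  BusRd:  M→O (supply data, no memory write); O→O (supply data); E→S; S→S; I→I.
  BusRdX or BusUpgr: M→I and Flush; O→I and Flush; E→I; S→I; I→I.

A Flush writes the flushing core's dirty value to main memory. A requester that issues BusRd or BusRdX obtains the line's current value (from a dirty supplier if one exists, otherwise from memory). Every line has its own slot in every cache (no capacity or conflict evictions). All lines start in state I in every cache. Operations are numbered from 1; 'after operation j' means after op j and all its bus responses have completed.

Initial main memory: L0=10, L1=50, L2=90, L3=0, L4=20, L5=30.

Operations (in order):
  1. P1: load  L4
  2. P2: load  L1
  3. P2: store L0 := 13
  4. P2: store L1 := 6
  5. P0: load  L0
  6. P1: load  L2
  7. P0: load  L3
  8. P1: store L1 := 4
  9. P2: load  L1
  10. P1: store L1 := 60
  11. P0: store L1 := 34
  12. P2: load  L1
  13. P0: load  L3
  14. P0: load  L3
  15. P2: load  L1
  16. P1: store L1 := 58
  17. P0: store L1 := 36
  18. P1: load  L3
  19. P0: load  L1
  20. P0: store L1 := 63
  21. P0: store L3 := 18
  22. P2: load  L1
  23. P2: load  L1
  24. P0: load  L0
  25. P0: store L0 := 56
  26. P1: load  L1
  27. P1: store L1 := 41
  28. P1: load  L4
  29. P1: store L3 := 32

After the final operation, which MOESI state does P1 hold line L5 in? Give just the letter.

1. P1: load  L4  bus=[BusRd]  L4: P0=I P1=E P2=I  mem[L4]=20
2. P2: load  L1  bus=[BusRd]  L1: P0=I P1=I P2=E  mem[L1]=50
3. P2: store L0 := 13  bus=[BusRdX]  L0: P0=I P1=I P2=M  mem[L0]=10
4. P2: store L1 := 6  bus=[-]  L1: P0=I P1=I P2=M  mem[L1]=50
5. P0: load  L0  bus=[BusRd]  L0: P0=S P1=I P2=O  mem[L0]=10
6. P1: load  L2  bus=[BusRd]  L2: P0=I P1=E P2=I  mem[L2]=90
7. P0: load  L3  bus=[BusRd]  L3: P0=E P1=I P2=I  mem[L3]=0
8. P1: store L1 := 4  bus=[BusRdX,Flush]  L1: P0=I P1=M P2=I  mem[L1]=6
9. P2: load  L1  bus=[BusRd]  L1: P0=I P1=O P2=S  mem[L1]=6
10. P1: store L1 := 60  bus=[BusUpgr]  L1: P0=I P1=M P2=I  mem[L1]=6
11. P0: store L1 := 34  bus=[BusRdX,Flush]  L1: P0=M P1=I P2=I  mem[L1]=60
12. P2: load  L1  bus=[BusRd]  L1: P0=O P1=I P2=S  mem[L1]=60
13. P0: load  L3  bus=[-]  L3: P0=E P1=I P2=I  mem[L3]=0
14. P0: load  L3  bus=[-]  L3: P0=E P1=I P2=I  mem[L3]=0
15. P2: load  L1  bus=[-]  L1: P0=O P1=I P2=S  mem[L1]=60
16. P1: store L1 := 58  bus=[BusRdX,Flush]  L1: P0=I P1=M P2=I  mem[L1]=34
17. P0: store L1 := 36  bus=[BusRdX,Flush]  L1: P0=M P1=I P2=I  mem[L1]=58
18. P1: load  L3  bus=[BusRd]  L3: P0=S P1=S P2=I  mem[L3]=0
19. P0: load  L1  bus=[-]  L1: P0=M P1=I P2=I  mem[L1]=58
20. P0: store L1 := 63  bus=[-]  L1: P0=M P1=I P2=I  mem[L1]=58
21. P0: store L3 := 18  bus=[BusUpgr]  L3: P0=M P1=I P2=I  mem[L3]=0
22. P2: load  L1  bus=[BusRd]  L1: P0=O P1=I P2=S  mem[L1]=58
23. P2: load  L1  bus=[-]  L1: P0=O P1=I P2=S  mem[L1]=58
24. P0: load  L0  bus=[-]  L0: P0=S P1=I P2=O  mem[L0]=10
25. P0: store L0 := 56  bus=[BusUpgr,Flush]  L0: P0=M P1=I P2=I  mem[L0]=13
26. P1: load  L1  bus=[BusRd]  L1: P0=O P1=S P2=S  mem[L1]=58
27. P1: store L1 := 41  bus=[BusUpgr,Flush]  L1: P0=I P1=M P2=I  mem[L1]=63
28. P1: load  L4  bus=[-]  L4: P0=I P1=E P2=I  mem[L4]=20
29. P1: store L3 := 32  bus=[BusRdX,Flush]  L3: P0=I P1=M P2=I  mem[L3]=18

state = I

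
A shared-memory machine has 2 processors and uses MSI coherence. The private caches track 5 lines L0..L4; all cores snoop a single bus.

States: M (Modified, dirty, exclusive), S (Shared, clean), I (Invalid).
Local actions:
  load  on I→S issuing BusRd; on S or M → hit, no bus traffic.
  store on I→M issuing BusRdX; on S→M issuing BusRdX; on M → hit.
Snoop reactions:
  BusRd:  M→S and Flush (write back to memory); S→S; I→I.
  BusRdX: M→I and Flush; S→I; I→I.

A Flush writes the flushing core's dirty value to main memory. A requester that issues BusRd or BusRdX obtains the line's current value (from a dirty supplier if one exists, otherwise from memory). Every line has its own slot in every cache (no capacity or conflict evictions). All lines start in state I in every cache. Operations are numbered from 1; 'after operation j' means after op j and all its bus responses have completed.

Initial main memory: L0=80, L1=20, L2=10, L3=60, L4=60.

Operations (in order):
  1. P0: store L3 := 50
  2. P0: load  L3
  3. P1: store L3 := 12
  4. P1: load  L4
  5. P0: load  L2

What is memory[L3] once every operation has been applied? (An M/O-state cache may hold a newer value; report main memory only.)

[1] P0: store L3 := 50 | P0:M(50), P1:I | bus: BusRdX
[2] P0: load  L3 | P0:M(50), P1:I | bus: none
[3] P1: store L3 := 12 | P0:I, P1:M(12) | bus: BusRdX,Flush
[4] P1: load  L4 | P0:I, P1:S(60) | bus: BusRd
[5] P0: load  L2 | P0:S(10), P1:I | bus: BusRd

memory[L3] = 50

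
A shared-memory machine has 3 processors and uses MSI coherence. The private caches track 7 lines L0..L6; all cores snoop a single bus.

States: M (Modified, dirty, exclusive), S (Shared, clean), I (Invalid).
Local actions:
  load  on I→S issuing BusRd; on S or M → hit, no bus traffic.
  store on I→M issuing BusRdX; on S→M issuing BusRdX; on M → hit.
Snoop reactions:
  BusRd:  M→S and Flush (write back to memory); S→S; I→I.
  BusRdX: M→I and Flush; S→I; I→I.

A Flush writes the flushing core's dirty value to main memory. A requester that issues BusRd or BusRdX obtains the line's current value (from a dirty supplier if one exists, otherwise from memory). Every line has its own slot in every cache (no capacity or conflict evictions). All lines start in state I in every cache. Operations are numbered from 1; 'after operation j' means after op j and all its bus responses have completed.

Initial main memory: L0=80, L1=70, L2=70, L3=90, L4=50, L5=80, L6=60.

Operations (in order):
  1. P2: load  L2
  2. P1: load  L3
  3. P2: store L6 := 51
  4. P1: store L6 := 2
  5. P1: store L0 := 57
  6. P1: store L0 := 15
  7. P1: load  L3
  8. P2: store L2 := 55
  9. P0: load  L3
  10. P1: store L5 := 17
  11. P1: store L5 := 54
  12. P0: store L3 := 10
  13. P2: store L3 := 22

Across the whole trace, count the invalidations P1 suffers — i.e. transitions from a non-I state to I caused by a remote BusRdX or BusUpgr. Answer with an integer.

1. P2: load  L2  bus=[BusRd]  L2: P0=I P1=I P2=S  mem[L2]=70
2. P1: load  L3  bus=[BusRd]  L3: P0=I P1=S P2=I  mem[L3]=90
3. P2: store L6 := 51  bus=[BusRdX]  L6: P0=I P1=I P2=M  mem[L6]=60
4. P1: store L6 := 2  bus=[BusRdX,Flush]  L6: P0=I P1=M P2=I  mem[L6]=51
5. P1: store L0 := 57  bus=[BusRdX]  L0: P0=I P1=M P2=I  mem[L0]=80
6. P1: store L0 := 15  bus=[-]  L0: P0=I P1=M P2=I  mem[L0]=80
7. P1: load  L3  bus=[-]  L3: P0=I P1=S P2=I  mem[L3]=90
8. P2: store L2 := 55  bus=[BusRdX]  L2: P0=I P1=I P2=M  mem[L2]=70
9. P0: load  L3  bus=[BusRd]  L3: P0=S P1=S P2=I  mem[L3]=90
10. P1: store L5 := 17  bus=[BusRdX]  L5: P0=I P1=M P2=I  mem[L5]=80
11. P1: store L5 := 54  bus=[-]  L5: P0=I P1=M P2=I  mem[L5]=80
12. P0: store L3 := 10  bus=[BusRdX]  L3: P0=M P1=I P2=I  mem[L3]=90
13. P2: store L3 := 22  bus=[BusRdX,Flush]  L3: P0=I P1=I P2=M  mem[L3]=10

invalidations = 1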